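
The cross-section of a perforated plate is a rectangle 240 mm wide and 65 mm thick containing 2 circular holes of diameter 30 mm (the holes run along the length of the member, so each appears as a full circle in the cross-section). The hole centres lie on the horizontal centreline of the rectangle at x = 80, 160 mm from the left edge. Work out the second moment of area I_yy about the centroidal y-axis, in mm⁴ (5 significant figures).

Decompose the section into non-overlapping parts with the origin at the bottom-left of its bounding rectangle.
Plate: 240 × 65, A = 15 600 mm², x = 120 mm, Ī = 74 880 000 mm⁴.
Hole 1 (subtracted): ⌀30, A = 706.8583 mm², x = 80 mm, Ī = 39760.78 mm⁴.
Hole 2 (subtracted): ⌀30, A = 706.8583 mm², x = 160 mm, Ī = 39760.78 mm⁴.
By symmetry the centroid is at mid-width, x̄ = 120 mm.
Transfer each piece to the centroidal y-axis using Ī + A·d² with d = x − 120:
  plate: d = 0 mm → contributes +74 880 000 mm⁴
  hole 1: d = -40 mm → contributes −1 170 734 mm⁴
  hole 2: d = 40 mm → contributes −1 170 734 mm⁴
Total I = 72 538 532 mm⁴.

I_yy ≈ 7.2539 × 10⁷ mm⁴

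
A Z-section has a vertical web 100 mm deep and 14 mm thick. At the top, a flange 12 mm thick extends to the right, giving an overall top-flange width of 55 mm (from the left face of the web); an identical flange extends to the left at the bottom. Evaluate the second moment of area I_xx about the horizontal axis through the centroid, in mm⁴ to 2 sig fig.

I_xx ≈ 3.1 × 10⁶ mm⁴

Decompose the section into non-overlapping parts with the origin at the bottom-left of its bounding rectangle.
Web: 14 × 100, A = 1 400 mm², y = 50 mm, Ī = 1 166 667 mm⁴.
Top flange (beyond web): 41 × 12, A = 492 mm², y = 94 mm, Ī = 5 904 mm⁴.
Bottom flange (beyond web): 41 × 12, A = 492 mm², y = 6 mm, Ī = 5 904 mm⁴.
Centroid: ȳ = ΣA·y / ΣA = 50 mm.
Transfer each piece to the horizontal axis through the centroid using Ī + A·d² with d = y − 50:
  web: d = 0 mm → contributes +1 166 667 mm⁴
  top flange (beyond web): d = 44 mm → contributes +958 416 mm⁴
  bottom flange (beyond web): d = -44 mm → contributes +958 416 mm⁴
Total I = 3 083 499 mm⁴.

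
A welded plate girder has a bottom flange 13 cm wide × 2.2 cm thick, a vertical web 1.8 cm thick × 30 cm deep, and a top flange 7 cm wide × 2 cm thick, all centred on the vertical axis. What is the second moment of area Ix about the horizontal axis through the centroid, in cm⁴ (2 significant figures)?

Ix ≈ 1.4 × 10⁴ cm⁴

Treat the section as a set of non-overlapping primitives; coordinates are from the bounding-box lower-left.
Bottom plate: 13 × 2.2, A = 28.6 cm², y = 1.1 cm, Ī = 11.54 cm⁴.
Web plate: 1.8 × 30, A = 54 cm², y = 17.2 cm, Ī = 4 050 cm⁴.
Top plate: 7 × 2, A = 14 cm², y = 33.2 cm, Ī = 4.667 cm⁴.
Centroid: ȳ = ΣA·y / ΣA = 14.75 cm.
Transfer each piece to the horizontal axis through the centroid using Ī + A·d² with d = y − 14.75:
  bottom plate: d = -13.65 cm → contributes +5 342 cm⁴
  web plate: d = 2.448 cm → contributes +4 374 cm⁴
  top plate: d = 18.45 cm → contributes +4 769 cm⁴
Total I = 14 485 cm⁴.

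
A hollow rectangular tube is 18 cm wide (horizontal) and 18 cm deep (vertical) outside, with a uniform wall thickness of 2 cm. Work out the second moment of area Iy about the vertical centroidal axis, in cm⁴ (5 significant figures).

Iy ≈ 5546.7 cm⁴

Treat the section as a set of non-overlapping primitives; coordinates are from the bounding-box lower-left.
Outer rectangle: 18 × 18, A = 324 cm², x = 9 cm, Ī = 8 748 cm⁴.
Inner void (subtracted): 14 × 14, A = 196 cm², x = 9 cm, Ī = 3201.333 cm⁴.
By symmetry the centroid is at mid-width, x̄ = 9 cm.
All pieces are centred on the vertical centroidal axis, so I = ΣĪ (holes subtracted) = 5546.667 cm⁴.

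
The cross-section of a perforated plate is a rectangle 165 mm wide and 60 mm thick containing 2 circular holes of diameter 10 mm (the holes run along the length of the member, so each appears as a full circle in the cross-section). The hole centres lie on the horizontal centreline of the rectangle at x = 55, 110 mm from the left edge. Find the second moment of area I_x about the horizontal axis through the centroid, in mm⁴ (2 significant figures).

I_x ≈ 3.0 × 10⁶ mm⁴

Split into non-overlapping primitives; take the origin at the lower-left of the bounding box.
Plate: 165 × 60, A = 9 900 mm², y = 30 mm, Ī = 2 970 000 mm⁴.
Hole 1 (subtracted): ⌀10, A = 78.54 mm², y = 30 mm, Ī = 490.9 mm⁴.
Hole 2 (subtracted): ⌀10, A = 78.54 mm², y = 30 mm, Ī = 490.9 mm⁴.
By symmetry the centroid is at mid-height, ȳ = 30 mm.
All pieces are centred on the horizontal axis through the centroid, so I = ΣĪ (holes subtracted) = 2 969 018 mm⁴.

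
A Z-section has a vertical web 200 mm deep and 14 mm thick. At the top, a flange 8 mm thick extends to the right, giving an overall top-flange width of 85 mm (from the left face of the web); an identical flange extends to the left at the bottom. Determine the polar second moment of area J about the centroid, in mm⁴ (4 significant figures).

J ≈ 2.238 × 10⁷ mm⁴

Split into non-overlapping primitives; take the origin at the lower-left of the bounding box.
Web: 14 × 200, A = 2 800 mm², y = 100 mm, Ī = 9 333 333 mm⁴.
Top flange (beyond web): 71 × 8, A = 568 mm², y = 196 mm, Ī = 3029.33 mm⁴.
Bottom flange (beyond web): 71 × 8, A = 568 mm², y = 4 mm, Ī = 3029.33 mm⁴.
Centroid: ȳ = ΣA·y / ΣA = 100 mm.
Transfer each piece to the centroidal x-axis using Ī + A·d² with d = y − 100:
  web: d = 0 mm → contributes +9 333 333 mm⁴
  top flange (beyond web): d = 96 mm → contributes +5 237 717 mm⁴
  bottom flange (beyond web): d = -96 mm → contributes +5 237 717 mm⁴
Total I = 19 808 768 mm⁴.
For the y-axis: x̄ = 78 mm.
Repeating about the centroidal y-axis gives I_y = 2 574 848 mm⁴.
Polar second moment: J = I_x + I_y = 22 383 616 mm⁴.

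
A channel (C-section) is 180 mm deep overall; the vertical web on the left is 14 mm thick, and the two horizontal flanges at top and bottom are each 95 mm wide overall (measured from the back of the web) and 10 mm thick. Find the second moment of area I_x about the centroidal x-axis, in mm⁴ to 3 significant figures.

I_x ≈ 1.85 × 10⁷ mm⁴

Split into non-overlapping primitives; take the origin at the lower-left of the bounding box.
Web: 14 × 180, A = 2 520 mm², y = 90 mm, Ī = 6 804 000 mm⁴.
Top flange (beyond web): 81 × 10, A = 810 mm², y = 175 mm, Ī = 6 750 mm⁴.
Bottom flange (beyond web): 81 × 10, A = 810 mm², y = 5 mm, Ī = 6 750 mm⁴.
By symmetry the centroid is at mid-height, ȳ = 90 mm.
Transfer each piece to the centroidal x-axis using Ī + A·d² with d = y − 90:
  web: d = 0 mm → contributes +6 804 000 mm⁴
  top flange (beyond web): d = 85 mm → contributes +5 859 000 mm⁴
  bottom flange (beyond web): d = -85 mm → contributes +5 859 000 mm⁴
Total I = 18 522 000 mm⁴.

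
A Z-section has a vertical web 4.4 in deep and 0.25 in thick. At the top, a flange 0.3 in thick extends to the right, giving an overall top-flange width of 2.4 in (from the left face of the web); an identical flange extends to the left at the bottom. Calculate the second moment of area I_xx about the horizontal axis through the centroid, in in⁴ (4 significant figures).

Break the section into simple shapes (no overlaps), measuring from the bottom-left corner of the bounding box.
Web: 0.25 × 4.4, A = 1.1 in², y = 2.2 in, Ī = 1.77467 in⁴.
Top flange (beyond web): 2.15 × 0.3, A = 0.645 in², y = 4.25 in, Ī = 0.0048375 in⁴.
Bottom flange (beyond web): 2.15 × 0.3, A = 0.645 in², y = 0.15 in, Ī = 0.0048375 in⁴.
Centroid: ȳ = ΣA·y / ΣA = 2.2 in.
Transfer each piece to the horizontal axis through the centroid using Ī + A·d² with d = y − 2.2:
  web: d = 0 in → contributes +1.77467 in⁴
  top flange (beyond web): d = 2.05 in → contributes +2.71545 in⁴
  bottom flange (beyond web): d = -2.05 in → contributes +2.71545 in⁴
Total I = 7.20557 in⁴.

I_xx ≈ 7.206 in⁴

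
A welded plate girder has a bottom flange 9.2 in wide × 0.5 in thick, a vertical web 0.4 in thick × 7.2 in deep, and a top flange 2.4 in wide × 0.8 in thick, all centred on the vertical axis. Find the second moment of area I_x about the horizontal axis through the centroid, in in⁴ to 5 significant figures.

I_x ≈ 100.84 in⁴

Split into non-overlapping primitives; take the origin at the lower-left of the bounding box.
Bottom plate: 9.2 × 0.5, A = 4.6 in², y = 0.25 in, Ī = 0.09583333 in⁴.
Web plate: 0.4 × 7.2, A = 2.88 in², y = 4.1 in, Ī = 12.4416 in⁴.
Top plate: 2.4 × 0.8, A = 1.92 in², y = 8.1 in, Ī = 0.1024 in⁴.
Centroid: ȳ = ΣA·y / ΣA = 3.032979 in.
Transfer each piece to the horizontal axis through the centroid using Ī + A·d² with d = y − 3.032979:
  bottom plate: d = -2.782979 in → contributes +35.7227 in⁴
  web plate: d = 1.067021 in → contributes +15.72058 in⁴
  top plate: d = 5.067021 in → contributes +49.39783 in⁴
Total I = 100.8411 in⁴.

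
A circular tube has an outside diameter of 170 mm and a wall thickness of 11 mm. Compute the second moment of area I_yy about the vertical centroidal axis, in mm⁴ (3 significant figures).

I_yy ≈ 1.74 × 10⁷ mm⁴

Split into non-overlapping primitives; take the origin at the lower-left of the bounding box.
Outer circle: ⌀170, A = 22 698 mm², x = 85 mm, Ī = 40 998 275 mm⁴.
Bore (subtracted): ⌀148, A = 17 203 mm², x = 85 mm, Ī = 23 551 402 mm⁴.
By symmetry the centroid is at mid-width, x̄ = 85 mm.
All pieces are centred on the vertical centroidal axis, so I = ΣĪ (holes subtracted) = 17 446 873 mm⁴.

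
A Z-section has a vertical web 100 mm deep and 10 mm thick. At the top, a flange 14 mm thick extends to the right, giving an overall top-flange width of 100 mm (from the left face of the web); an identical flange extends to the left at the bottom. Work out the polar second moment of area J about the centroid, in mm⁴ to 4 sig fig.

J ≈ 1.354 × 10⁷ mm⁴

Break the section into simple shapes (no overlaps), measuring from the bottom-left corner of the bounding box.
Web: 10 × 100, A = 1 000 mm², y = 50 mm, Ī = 833 333 mm⁴.
Top flange (beyond web): 90 × 14, A = 1 260 mm², y = 93 mm, Ī = 20 580 mm⁴.
Bottom flange (beyond web): 90 × 14, A = 1 260 mm², y = 7 mm, Ī = 20 580 mm⁴.
Centroid: ȳ = ΣA·y / ΣA = 50 mm.
Transfer each piece to the centroidal x-axis using Ī + A·d² with d = y − 50:
  web: d = 0 mm → contributes +833 333 mm⁴
  top flange (beyond web): d = 43 mm → contributes +2 350 320 mm⁴
  bottom flange (beyond web): d = -43 mm → contributes +2 350 320 mm⁴
Total I = 5 533 973 mm⁴.
For the y-axis: x̄ = 95 mm.
Repeating about the centroidal y-axis gives I_y = 8 009 333 mm⁴.
Polar second moment: J = I_x + I_y = 13 543 307 mm⁴.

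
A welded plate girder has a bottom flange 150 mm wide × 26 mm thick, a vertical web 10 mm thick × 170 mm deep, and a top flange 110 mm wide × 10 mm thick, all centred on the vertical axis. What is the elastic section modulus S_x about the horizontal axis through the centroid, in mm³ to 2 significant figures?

S_x ≈ 2.8 × 10⁵ mm³

Break the section into simple shapes (no overlaps), measuring from the bottom-left corner of the bounding box.
Bottom plate: 150 × 26, A = 3 900 mm², y = 13 mm, Ī = 219 700 mm⁴.
Web plate: 10 × 170, A = 1 700 mm², y = 111 mm, Ī = 4 094 167 mm⁴.
Top plate: 110 × 10, A = 1 100 mm², y = 201 mm, Ī = 9 167 mm⁴.
Centroid: ȳ = ΣA·y / ΣA = 68.73 mm.
Transfer each piece to the horizontal axis through the centroid using Ī + A·d² with d = y − 68.73:
  bottom plate: d = -55.73 mm → contributes +12 333 032 mm⁴
  web plate: d = 42.27 mm → contributes +7 131 454 mm⁴
  top plate: d = 132.3 mm → contributes +19 253 664 mm⁴
Total I = 38 718 150 mm⁴.
Extreme fibre distance c = 137.3 mm; S = I/c = 282 061 mm³.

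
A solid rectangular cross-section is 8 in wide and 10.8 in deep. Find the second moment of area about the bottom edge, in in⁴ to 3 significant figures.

I_base ≈ 3360 in⁴

The section: 8 × 10.8, A = 86.4 in², y = 5.4 in, Ī = 839.81 in⁴.
Transfer it to the bottom edge using Ī + A·d² with d = y − 0:
  the section: d = 5.4 in → contributes +3359.2 in⁴
Total I = 3359.2 in⁴.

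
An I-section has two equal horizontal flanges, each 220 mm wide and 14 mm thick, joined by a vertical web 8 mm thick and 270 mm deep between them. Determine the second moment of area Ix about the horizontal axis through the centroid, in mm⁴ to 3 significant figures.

Ix ≈ 1.37 × 10⁸ mm⁴

Split into non-overlapping primitives; take the origin at the lower-left of the bounding box.
Bottom flange: 220 × 14, A = 3 080 mm², y = 7 mm, Ī = 50 307 mm⁴.
Web: 8 × 270, A = 2 160 mm², y = 149 mm, Ī = 13 122 000 mm⁴.
Top flange: 220 × 14, A = 3 080 mm², y = 291 mm, Ī = 50 307 mm⁴.
By symmetry the centroid is at mid-height, ȳ = 149 mm.
Transfer each piece to the horizontal axis through the centroid using Ī + A·d² with d = y − 149:
  bottom flange: d = -142 mm → contributes +62 155 427 mm⁴
  web: d = 0 mm → contributes +13 122 000 mm⁴
  top flange: d = 142 mm → contributes +62 155 427 mm⁴
Total I = 137 432 853 mm⁴.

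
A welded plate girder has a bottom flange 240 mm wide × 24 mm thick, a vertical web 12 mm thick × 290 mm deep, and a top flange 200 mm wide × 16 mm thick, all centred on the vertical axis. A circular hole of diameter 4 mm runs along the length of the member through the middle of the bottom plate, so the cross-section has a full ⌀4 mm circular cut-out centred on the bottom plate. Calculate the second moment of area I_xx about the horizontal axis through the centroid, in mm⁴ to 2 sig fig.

I_xx ≈ 2.3 × 10⁸ mm⁴

Decompose the section into non-overlapping parts with the origin at the bottom-left of its bounding rectangle.
Bottom plate: 240 × 24, A = 5 760 mm², y = 12 mm, Ī = 276 480 mm⁴.
Web plate: 12 × 290, A = 3 480 mm², y = 169 mm, Ī = 24 389 000 mm⁴.
Top plate: 200 × 16, A = 3 200 mm², y = 322 mm, Ī = 68 267 mm⁴.
Hole (subtracted): ⌀4, A = 12.57 mm², y = 12 mm, Ī = 12.57 mm⁴.
Centroid: ȳ = ΣA·y / ΣA = 135.8 mm.
Transfer each piece to the horizontal axis through the centroid using Ī + A·d² with d = y − 135.8:
  bottom plate: d = -123.8 mm → contributes +88 538 840 mm⁴
  web plate: d = 33.21 mm → contributes +28 227 702 mm⁴
  top plate: d = 186.2 mm → contributes +111 028 661 mm⁴
  hole: d = -123.8 mm → contributes −192 571 mm⁴
Total I = 227 602 632 mm⁴.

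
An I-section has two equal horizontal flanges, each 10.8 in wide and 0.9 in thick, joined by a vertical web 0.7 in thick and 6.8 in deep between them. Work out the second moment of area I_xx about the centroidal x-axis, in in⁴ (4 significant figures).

Decompose the section into non-overlapping parts with the origin at the bottom-left of its bounding rectangle.
Bottom flange: 10.8 × 0.9, A = 9.72 in², y = 0.45 in, Ī = 0.6561 in⁴.
Web: 0.7 × 6.8, A = 4.76 in², y = 4.3 in, Ī = 18.3419 in⁴.
Top flange: 10.8 × 0.9, A = 9.72 in², y = 8.15 in, Ī = 0.6561 in⁴.
By symmetry the centroid is at mid-height, ȳ = 4.3 in.
Transfer each piece to the centroidal x-axis using Ī + A·d² with d = y − 4.3:
  bottom flange: d = -3.85 in → contributes +144.731 in⁴
  web: d = 0 in → contributes +18.3419 in⁴
  top flange: d = 3.85 in → contributes +144.731 in⁴
Total I = 307.803 in⁴.

I_xx ≈ 307.8 in⁴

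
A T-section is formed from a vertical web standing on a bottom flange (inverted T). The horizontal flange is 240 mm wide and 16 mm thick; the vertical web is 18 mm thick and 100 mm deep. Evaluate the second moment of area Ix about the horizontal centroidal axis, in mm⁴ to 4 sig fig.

Break the section into simple shapes (no overlaps), measuring from the bottom-left corner of the bounding box.
Flange: 240 × 16, A = 3 840 mm², y = 8 mm, Ī = 81 920 mm⁴.
Web: 18 × 100, A = 1 800 mm², y = 66 mm, Ī = 1 500 000 mm⁴.
Centroid: ȳ = ΣA·y / ΣA = 26.5106 mm.
Transfer each piece to the horizontal centroidal axis using Ī + A·d² with d = y − 26.5106:
  flange: d = -18.5106 mm → contributes +1 397 672 mm⁴
  web: d = 39.4894 mm → contributes +4 306 937 mm⁴
Total I = 5 704 609 mm⁴.

Ix ≈ 5.705 × 10⁶ mm⁴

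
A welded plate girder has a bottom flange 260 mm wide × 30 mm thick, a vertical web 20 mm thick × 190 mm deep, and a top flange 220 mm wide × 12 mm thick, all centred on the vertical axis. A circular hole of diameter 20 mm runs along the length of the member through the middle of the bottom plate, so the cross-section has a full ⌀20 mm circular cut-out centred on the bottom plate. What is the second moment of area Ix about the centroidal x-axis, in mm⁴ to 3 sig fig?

Ix ≈ 1.07 × 10⁸ mm⁴

Break the section into simple shapes (no overlaps), measuring from the bottom-left corner of the bounding box.
Bottom plate: 260 × 30, A = 7 800 mm², y = 15 mm, Ī = 585 000 mm⁴.
Web plate: 20 × 190, A = 3 800 mm², y = 125 mm, Ī = 11 431 667 mm⁴.
Top plate: 220 × 12, A = 2 640 mm², y = 226 mm, Ī = 31 680 mm⁴.
Hole (subtracted): ⌀20, A = 314.16 mm², y = 15 mm, Ī = 7 854 mm⁴.
Centroid: ȳ = ΣA·y / ΣA = 85.017 mm.
Transfer each piece to the centroidal x-axis using Ī + A·d² with d = y − 85.017:
  bottom plate: d = -70.017 mm → contributes +38 823 128 mm⁴
  web plate: d = 39.983 mm → contributes +17 506 622 mm⁴
  top plate: d = 140.98 mm → contributes +52 505 163 mm⁴
  hole: d = -70.017 mm → contributes −1 547 965 mm⁴
Total I = 107 286 948 mm⁴.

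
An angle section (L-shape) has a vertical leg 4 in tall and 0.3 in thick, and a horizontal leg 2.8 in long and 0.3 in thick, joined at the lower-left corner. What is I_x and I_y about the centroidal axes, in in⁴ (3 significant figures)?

Decompose the section into non-overlapping parts with the origin at the bottom-left of its bounding rectangle.
Vertical leg: 0.3 × 4, A = 1.2 in², y = 2 in, Ī = 1.6 in⁴.
Horizontal leg (remainder): 2.5 × 0.3, A = 0.75 in², y = 0.15 in, Ī = 0.005625 in⁴.
Centroid: ȳ = ΣA·y / ΣA = 1.2885 in.
Transfer each piece to the centroidal x-axis using Ī + A·d² with d = y − 1.2885:
  vertical leg: d = 0.71154 in → contributes +2.2075 in⁴
  horizontal leg (remainder): d = -1.1385 in → contributes +0.9777 in⁴
Total I = 3.1852 in⁴.
For the y-axis: x̄ = 0.68846 in.
Repeating about the centroidal y-axis gives I_y = 1.3042 in⁴.

I_x ≈ 3.19 in⁴, I_y ≈ 1.30 in⁴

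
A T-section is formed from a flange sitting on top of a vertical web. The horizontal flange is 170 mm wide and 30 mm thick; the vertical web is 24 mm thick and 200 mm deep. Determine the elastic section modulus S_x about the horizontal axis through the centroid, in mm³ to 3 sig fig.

Break the section into simple shapes (no overlaps), measuring from the bottom-left corner of the bounding box.
Flange: 170 × 30, A = 5 100 mm², y = 215 mm, Ī = 382 500 mm⁴.
Web: 24 × 200, A = 4 800 mm², y = 100 mm, Ī = 16 000 000 mm⁴.
Centroid: ȳ = ΣA·y / ΣA = 159.24 mm.
Transfer each piece to the horizontal axis through the centroid using Ī + A·d² with d = y − 159.24:
  flange: d = 55.758 mm → contributes +16 237 927 mm⁴
  web: d = -59.242 mm → contributes +32 846 391 mm⁴
Total I = 49 084 318 mm⁴.
Extreme fibre distance c = 159.24 mm; S = I/c = 308 236 mm³.

S_x ≈ 3.08 × 10⁵ mm³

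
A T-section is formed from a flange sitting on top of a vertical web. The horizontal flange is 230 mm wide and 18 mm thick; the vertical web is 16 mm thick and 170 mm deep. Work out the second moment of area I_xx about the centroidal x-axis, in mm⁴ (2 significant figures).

I_xx ≈ 2.1 × 10⁷ mm⁴

Break the section into simple shapes (no overlaps), measuring from the bottom-left corner of the bounding box.
Flange: 230 × 18, A = 4 140 mm², y = 179 mm, Ī = 111 780 mm⁴.
Web: 16 × 170, A = 2 720 mm², y = 85 mm, Ī = 6 550 667 mm⁴.
Centroid: ȳ = ΣA·y / ΣA = 141.7 mm.
Transfer each piece to the centroidal x-axis using Ī + A·d² with d = y − 141.7:
  flange: d = 37.27 mm → contributes +5 862 810 mm⁴
  web: d = -56.73 mm → contributes +15 304 072 mm⁴
Total I = 21 166 882 mm⁴.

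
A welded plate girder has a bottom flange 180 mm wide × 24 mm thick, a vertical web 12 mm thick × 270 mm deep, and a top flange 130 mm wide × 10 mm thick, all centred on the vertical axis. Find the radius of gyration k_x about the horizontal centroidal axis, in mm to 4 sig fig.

Decompose the section into non-overlapping parts with the origin at the bottom-left of its bounding rectangle.
Bottom plate: 180 × 24, A = 4 320 mm², y = 12 mm, Ī = 207 360 mm⁴.
Web plate: 12 × 270, A = 3 240 mm², y = 159 mm, Ī = 19 683 000 mm⁴.
Top plate: 130 × 10, A = 1 300 mm², y = 299 mm, Ī = 10833.3 mm⁴.
Centroid: ȳ = ΣA·y / ΣA = 107.867 mm.
Transfer each piece to the horizontal centroidal axis using Ī + A·d² with d = y − 107.867:
  bottom plate: d = -95.8668 mm → contributes +39 910 089 mm⁴
  web plate: d = 51.1332 mm → contributes +28 154 312 mm⁴
  top plate: d = 191.133 mm → contributes +47 502 295 mm⁴
Total I = 115 566 696 mm⁴.
Radius of gyration: k = √(I/A) = √(115 566 696 / 8 860) = 114.209 mm.

k_x ≈ 114.2 mm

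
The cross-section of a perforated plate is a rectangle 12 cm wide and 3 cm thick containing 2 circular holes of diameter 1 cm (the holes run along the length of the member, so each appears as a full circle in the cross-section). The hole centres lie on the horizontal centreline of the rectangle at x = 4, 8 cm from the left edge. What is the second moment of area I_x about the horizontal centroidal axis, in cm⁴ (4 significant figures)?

I_x ≈ 26.90 cm⁴

Break the section into simple shapes (no overlaps), measuring from the bottom-left corner of the bounding box.
Plate: 12 × 3, A = 36 cm², y = 1.5 cm, Ī = 27 cm⁴.
Hole 1 (subtracted): ⌀1, A = 0.785398 cm², y = 1.5 cm, Ī = 0.0490874 cm⁴.
Hole 2 (subtracted): ⌀1, A = 0.785398 cm², y = 1.5 cm, Ī = 0.0490874 cm⁴.
By symmetry the centroid is at mid-height, ȳ = 1.5 cm.
All pieces are centred on the horizontal centroidal axis, so I = ΣĪ (holes subtracted) = 26.9018 cm⁴.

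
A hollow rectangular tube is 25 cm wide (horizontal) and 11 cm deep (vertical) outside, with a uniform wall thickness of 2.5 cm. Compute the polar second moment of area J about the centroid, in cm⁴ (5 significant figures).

J ≈ 1.2736 × 10⁴ cm⁴

Break the section into simple shapes (no overlaps), measuring from the bottom-left corner of the bounding box.
Outer rectangle: 25 × 11, A = 275 cm², y = 5.5 cm, Ī = 2772.917 cm⁴.
Inner void (subtracted): 20 × 6, A = 120 cm², y = 5.5 cm, Ī = 360 cm⁴.
By symmetry the centroid is at mid-height, ȳ = 5.5 cm.
All pieces are centred on the centroidal x-axis, so I = ΣĪ (holes subtracted) = 2412.917 cm⁴.
Repeating about the centroidal y-axis gives I_y = 10322.92 cm⁴.
Polar second moment: J = I_x + I_y = 12735.83 cm⁴.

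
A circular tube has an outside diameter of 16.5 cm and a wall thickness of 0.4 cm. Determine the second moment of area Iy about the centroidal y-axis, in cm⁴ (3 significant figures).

Decompose the section into non-overlapping parts with the origin at the bottom-left of its bounding rectangle.
Outer circle: ⌀16.5, A = 213.82 cm², x = 8.25 cm, Ī = 3638.4 cm⁴.
Bore (subtracted): ⌀15.7, A = 193.59 cm², x = 8.25 cm, Ī = 2982.4 cm⁴.
By symmetry the centroid is at mid-width, x̄ = 8.25 cm.
All pieces are centred on the centroidal y-axis, so I = ΣĪ (holes subtracted) = 655.94 cm⁴.

Iy ≈ 656 cm⁴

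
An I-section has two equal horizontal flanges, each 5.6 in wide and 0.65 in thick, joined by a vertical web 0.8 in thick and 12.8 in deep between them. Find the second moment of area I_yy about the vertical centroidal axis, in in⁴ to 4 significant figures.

Treat the section as a set of non-overlapping primitives; coordinates are from the bounding-box lower-left.
Bottom flange: 5.6 × 0.65, A = 3.64 in², x = 2.8 in, Ī = 9.51253 in⁴.
Web: 0.8 × 12.8, A = 10.24 in², x = 2.8 in, Ī = 0.546133 in⁴.
Top flange: 5.6 × 0.65, A = 3.64 in², x = 2.8 in, Ī = 9.51253 in⁴.
By symmetry the centroid is at mid-width, x̄ = 2.8 in.
All pieces are centred on the vertical centroidal axis, so I = ΣĪ = 19.5712 in⁴.

I_yy ≈ 19.57 in⁴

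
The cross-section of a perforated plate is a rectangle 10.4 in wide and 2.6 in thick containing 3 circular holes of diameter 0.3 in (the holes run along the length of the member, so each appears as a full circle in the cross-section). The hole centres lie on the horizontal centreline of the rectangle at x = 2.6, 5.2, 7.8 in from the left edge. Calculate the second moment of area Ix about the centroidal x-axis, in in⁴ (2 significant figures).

Treat the section as a set of non-overlapping primitives; coordinates are from the bounding-box lower-left.
Plate: 10.4 × 2.6, A = 27.04 in², y = 1.3 in, Ī = 15.23 in⁴.
Hole 1 (subtracted): ⌀0.3, A = 0.07069 in², y = 1.3 in, Ī = 0.0003976 in⁴.
Hole 2 (subtracted): ⌀0.3, A = 0.07069 in², y = 1.3 in, Ī = 0.0003976 in⁴.
Hole 3 (subtracted): ⌀0.3, A = 0.07069 in², y = 1.3 in, Ī = 0.0003976 in⁴.
By symmetry the centroid is at mid-height, ȳ = 1.3 in.
All pieces are centred on the centroidal x-axis, so I = ΣĪ (holes subtracted) = 15.23 in⁴.

Ix ≈ 15 in⁴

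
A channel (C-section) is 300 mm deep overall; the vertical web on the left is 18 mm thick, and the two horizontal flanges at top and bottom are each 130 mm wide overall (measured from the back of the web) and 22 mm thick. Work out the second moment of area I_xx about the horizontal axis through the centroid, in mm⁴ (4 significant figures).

Treat the section as a set of non-overlapping primitives; coordinates are from the bounding-box lower-left.
Web: 18 × 300, A = 5 400 mm², y = 150 mm, Ī = 40 500 000 mm⁴.
Top flange (beyond web): 112 × 22, A = 2 464 mm², y = 289 mm, Ī = 99381.3 mm⁴.
Bottom flange (beyond web): 112 × 22, A = 2 464 mm², y = 11 mm, Ī = 99381.3 mm⁴.
By symmetry the centroid is at mid-height, ȳ = 150 mm.
Transfer each piece to the horizontal axis through the centroid using Ī + A·d² with d = y − 150:
  web: d = 0 mm → contributes +40 500 000 mm⁴
  top flange (beyond web): d = 139 mm → contributes +47 706 325 mm⁴
  bottom flange (beyond web): d = -139 mm → contributes +47 706 325 mm⁴
Total I = 135 912 651 mm⁴.

I_xx ≈ 1.359 × 10⁸ mm⁴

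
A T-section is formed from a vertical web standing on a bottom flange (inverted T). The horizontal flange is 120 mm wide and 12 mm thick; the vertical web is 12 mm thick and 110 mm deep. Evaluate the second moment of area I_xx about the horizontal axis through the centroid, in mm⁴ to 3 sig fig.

Treat the section as a set of non-overlapping primitives; coordinates are from the bounding-box lower-left.
Flange: 120 × 12, A = 1 440 mm², y = 6 mm, Ī = 17 280 mm⁴.
Web: 12 × 110, A = 1 320 mm², y = 67 mm, Ī = 1 331 000 mm⁴.
Centroid: ȳ = ΣA·y / ΣA = 35.174 mm.
Transfer each piece to the horizontal axis through the centroid using Ī + A·d² with d = y − 35.174:
  flange: d = -29.174 mm → contributes +1 242 889 mm⁴
  web: d = 31.826 mm → contributes +2 668 028 mm⁴
Total I = 3 910 917 mm⁴.

I_xx ≈ 3.91 × 10⁶ mm⁴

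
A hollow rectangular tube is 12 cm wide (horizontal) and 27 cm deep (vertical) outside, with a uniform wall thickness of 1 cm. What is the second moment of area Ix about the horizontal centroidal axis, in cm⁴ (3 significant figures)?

Split into non-overlapping primitives; take the origin at the lower-left of the bounding box.
Outer rectangle: 12 × 27, A = 324 cm², y = 13.5 cm, Ī = 19 683 cm⁴.
Inner void (subtracted): 10 × 25, A = 250 cm², y = 13.5 cm, Ī = 13 021 cm⁴.
By symmetry the centroid is at mid-height, ȳ = 13.5 cm.
All pieces are centred on the horizontal centroidal axis, so I = ΣĪ (holes subtracted) = 6662.2 cm⁴.

Ix ≈ 6660 cm⁴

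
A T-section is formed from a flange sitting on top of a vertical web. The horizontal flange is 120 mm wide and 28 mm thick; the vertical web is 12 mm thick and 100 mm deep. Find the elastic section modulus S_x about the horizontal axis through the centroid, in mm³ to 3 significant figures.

S_x ≈ 4.98 × 10⁴ mm³

Treat the section as a set of non-overlapping primitives; coordinates are from the bounding-box lower-left.
Flange: 120 × 28, A = 3 360 mm², y = 114 mm, Ī = 219 520 mm⁴.
Web: 12 × 100, A = 1 200 mm², y = 50 mm, Ī = 1 000 000 mm⁴.
Centroid: ȳ = ΣA·y / ΣA = 97.158 mm.
Transfer each piece to the horizontal axis through the centroid using Ī + A·d² with d = y − 97.158:
  flange: d = 16.842 mm → contributes +1 172 606 mm⁴
  web: d = -47.158 mm → contributes +3 668 640 mm⁴
Total I = 4 841 246 mm⁴.
Extreme fibre distance c = 97.158 mm; S = I/c = 49 829 mm³.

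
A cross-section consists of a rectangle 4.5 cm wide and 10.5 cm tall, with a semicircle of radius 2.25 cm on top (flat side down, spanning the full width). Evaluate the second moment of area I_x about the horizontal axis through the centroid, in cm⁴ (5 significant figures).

I_x ≈ 698.98 cm⁴

Split into non-overlapping primitives; take the origin at the lower-left of the bounding box.
Rectangular body: 4.5 × 10.5, A = 47.25 cm², y = 5.25 cm, Ī = 434.1094 cm⁴.
Semicircular cap: semicircle r = 2.25, A = 7.952156 cm², y = 11.45493 cm, Ī = 2.812951 cm⁴.
Centroid: ȳ = ΣA·y / ΣA = 6.143852 cm.
Transfer each piece to the horizontal axis through the centroid using Ī + A·d² with d = y − 6.143852:
  rectangular body: d = -0.8938522 cm → contributes +471.8608 cm⁴
  semicircular cap: d = 5.311077 cm → contributes +227.1237 cm⁴
Total I = 698.9845 cm⁴.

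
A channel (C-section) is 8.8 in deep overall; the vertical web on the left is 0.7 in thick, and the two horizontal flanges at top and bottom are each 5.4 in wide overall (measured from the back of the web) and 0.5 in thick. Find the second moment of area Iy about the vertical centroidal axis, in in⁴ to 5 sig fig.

Decompose the section into non-overlapping parts with the origin at the bottom-left of its bounding rectangle.
Web: 0.7 × 8.8, A = 6.16 in², x = 0.35 in, Ī = 0.2515333 in⁴.
Top flange (beyond web): 4.7 × 0.5, A = 2.35 in², x = 3.05 in, Ī = 4.325958 in⁴.
Bottom flange (beyond web): 4.7 × 0.5, A = 2.35 in², x = 3.05 in, Ī = 4.325958 in⁴.
Centroid: x̄ = ΣA·x / ΣA = 1.518508 in.
Transfer each piece to the vertical centroidal axis using Ī + A·d² with d = x − 1.518508:
  web: d = -1.168508 in → contributes +8.662469 in⁴
  top flange (beyond web): d = 1.531492 in → contributes +9.837805 in⁴
  bottom flange (beyond web): d = 1.531492 in → contributes +9.837805 in⁴
Total I = 28.33808 in⁴.

Iy ≈ 28.338 in⁴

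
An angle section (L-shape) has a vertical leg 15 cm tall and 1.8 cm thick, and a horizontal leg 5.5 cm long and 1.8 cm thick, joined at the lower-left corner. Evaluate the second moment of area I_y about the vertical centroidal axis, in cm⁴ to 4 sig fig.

I_y ≈ 55.29 cm⁴

Split into non-overlapping primitives; take the origin at the lower-left of the bounding box.
Vertical leg: 1.8 × 15, A = 27 cm², x = 0.9 cm, Ī = 7.29 cm⁴.
Horizontal leg (remainder): 3.7 × 1.8, A = 6.66 cm², x = 3.65 cm, Ī = 7.59795 cm⁴.
Centroid: x̄ = ΣA·x / ΣA = 1.44412 cm.
Transfer each piece to the vertical centroidal axis using Ī + A·d² with d = x − 1.44412:
  vertical leg: d = -0.544118 cm → contributes +15.2837 cm⁴
  horizontal leg (remainder): d = 2.20588 cm → contributes +40.005 cm⁴
Total I = 55.2887 cm⁴.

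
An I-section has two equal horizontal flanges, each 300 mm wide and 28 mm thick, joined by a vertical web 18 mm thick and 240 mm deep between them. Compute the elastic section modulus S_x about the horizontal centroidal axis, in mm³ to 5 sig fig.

S_x ≈ 2.1858 × 10⁶ mm³

Treat the section as a set of non-overlapping primitives; coordinates are from the bounding-box lower-left.
Bottom flange: 300 × 28, A = 8 400 mm², y = 14 mm, Ī = 548 800 mm⁴.
Web: 18 × 240, A = 4 320 mm², y = 148 mm, Ī = 20 736 000 mm⁴.
Top flange: 300 × 28, A = 8 400 mm², y = 282 mm, Ī = 548 800 mm⁴.
By symmetry the centroid is at mid-height, ȳ = 148 mm.
Transfer each piece to the horizontal centroidal axis using Ī + A·d² with d = y − 148:
  bottom flange: d = -134 mm → contributes +151 379 200 mm⁴
  web: d = 0 mm → contributes +20 736 000 mm⁴
  top flange: d = 134 mm → contributes +151 379 200 mm⁴
Total I = 323 494 400 mm⁴.
Extreme fibre distance c = 148 mm; S = I/c = 2 185 773 mm³.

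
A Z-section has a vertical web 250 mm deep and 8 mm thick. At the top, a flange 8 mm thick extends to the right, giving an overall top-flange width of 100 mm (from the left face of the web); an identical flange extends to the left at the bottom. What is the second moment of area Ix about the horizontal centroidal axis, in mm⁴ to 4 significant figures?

Ix ≈ 3.198 × 10⁷ mm⁴

Split into non-overlapping primitives; take the origin at the lower-left of the bounding box.
Web: 8 × 250, A = 2 000 mm², y = 125 mm, Ī = 10 416 667 mm⁴.
Top flange (beyond web): 92 × 8, A = 736 mm², y = 246 mm, Ī = 3925.33 mm⁴.
Bottom flange (beyond web): 92 × 8, A = 736 mm², y = 4 mm, Ī = 3925.33 mm⁴.
Centroid: ȳ = ΣA·y / ΣA = 125 mm.
Transfer each piece to the horizontal centroidal axis using Ī + A·d² with d = y − 125:
  web: d = 0 mm → contributes +10 416 667 mm⁴
  top flange (beyond web): d = 121 mm → contributes +10 779 701 mm⁴
  bottom flange (beyond web): d = -121 mm → contributes +10 779 701 mm⁴
Total I = 31 976 069 mm⁴.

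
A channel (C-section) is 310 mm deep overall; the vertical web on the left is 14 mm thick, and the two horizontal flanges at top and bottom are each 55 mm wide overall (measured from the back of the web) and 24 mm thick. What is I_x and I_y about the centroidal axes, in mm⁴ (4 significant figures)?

Treat the section as a set of non-overlapping primitives; coordinates are from the bounding-box lower-left.
Web: 14 × 310, A = 4 340 mm², y = 155 mm, Ī = 34 756 167 mm⁴.
Top flange (beyond web): 41 × 24, A = 984 mm², y = 298 mm, Ī = 47 232 mm⁴.
Bottom flange (beyond web): 41 × 24, A = 984 mm², y = 12 mm, Ī = 47 232 mm⁴.
By symmetry the centroid is at mid-height, ȳ = 155 mm.
Transfer each piece to the centroidal x-axis using Ī + A·d² with d = y − 155:
  web: d = 0 mm → contributes +34 756 167 mm⁴
  top flange (beyond web): d = 143 mm → contributes +20 169 048 mm⁴
  bottom flange (beyond web): d = -143 mm → contributes +20 169 048 mm⁴
Total I = 75 094 263 mm⁴.
For the y-axis: x̄ = 15.5796 mm.
Repeating about the centroidal y-axis gives I_y = 1 370 544 mm⁴.

I_x ≈ 7.509 × 10⁷ mm⁴, I_y ≈ 1.371 × 10⁶ mm⁴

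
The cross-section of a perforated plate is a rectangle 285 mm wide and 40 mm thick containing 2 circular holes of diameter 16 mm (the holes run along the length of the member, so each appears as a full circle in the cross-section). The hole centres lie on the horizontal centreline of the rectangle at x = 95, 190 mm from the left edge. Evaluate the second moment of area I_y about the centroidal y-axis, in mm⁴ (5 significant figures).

I_y ≈ 7.6250 × 10⁷ mm⁴

Break the section into simple shapes (no overlaps), measuring from the bottom-left corner of the bounding box.
Plate: 285 × 40, A = 11 400 mm², x = 142.5 mm, Ī = 77 163 750 mm⁴.
Hole 1 (subtracted): ⌀16, A = 201.0619 mm², x = 95 mm, Ī = 3216.991 mm⁴.
Hole 2 (subtracted): ⌀16, A = 201.0619 mm², x = 190 mm, Ī = 3216.991 mm⁴.
By symmetry the centroid is at mid-width, x̄ = 142.5 mm.
Transfer each piece to the centroidal y-axis using Ī + A·d² with d = x − 142.5:
  plate: d = 0 mm → contributes +77 163 750 mm⁴
  hole 1: d = -47.5 mm → contributes −456 863 mm⁴
  hole 2: d = 47.5 mm → contributes −456 863 mm⁴
Total I = 76 250 024 mm⁴.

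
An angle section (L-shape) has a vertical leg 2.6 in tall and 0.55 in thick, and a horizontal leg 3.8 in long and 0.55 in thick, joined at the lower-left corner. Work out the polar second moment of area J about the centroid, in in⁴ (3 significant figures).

Treat the section as a set of non-overlapping primitives; coordinates are from the bounding-box lower-left.
Vertical leg: 0.55 × 2.6, A = 1.43 in², y = 1.3 in, Ī = 0.80557 in⁴.
Horizontal leg (remainder): 3.25 × 0.55, A = 1.7875 in², y = 0.275 in, Ī = 0.04506 in⁴.
Centroid: ȳ = ΣA·y / ΣA = 0.73056 in.
Transfer each piece to the centroidal x-axis using Ī + A·d² with d = y − 0.73056:
  vertical leg: d = 0.56944 in → contributes +1.2693 in⁴
  horizontal leg (remainder): d = -0.45556 in → contributes +0.41602 in⁴
Total I = 1.6853 in⁴.
For the y-axis: x̄ = 1.3306 in.
Repeating about the centroidal y-axis gives I_y = 4.4774 in⁴.
Polar second moment: J = I_x + I_y = 6.1627 in⁴.

J ≈ 6.16 in⁴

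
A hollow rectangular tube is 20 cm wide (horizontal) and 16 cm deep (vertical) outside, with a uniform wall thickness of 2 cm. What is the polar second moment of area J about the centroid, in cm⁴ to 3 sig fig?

Treat the section as a set of non-overlapping primitives; coordinates are from the bounding-box lower-left.
Outer rectangle: 20 × 16, A = 320 cm², y = 8 cm, Ī = 6826.7 cm⁴.
Inner void (subtracted): 16 × 12, A = 192 cm², y = 8 cm, Ī = 2 304 cm⁴.
By symmetry the centroid is at mid-height, ȳ = 8 cm.
All pieces are centred on the centroidal x-axis, so I = ΣĪ (holes subtracted) = 4522.7 cm⁴.
Repeating about the centroidal y-axis gives I_y = 6570.7 cm⁴.
Polar second moment: J = I_x + I_y = 11 093 cm⁴.

J ≈ 1.11 × 10⁴ cm⁴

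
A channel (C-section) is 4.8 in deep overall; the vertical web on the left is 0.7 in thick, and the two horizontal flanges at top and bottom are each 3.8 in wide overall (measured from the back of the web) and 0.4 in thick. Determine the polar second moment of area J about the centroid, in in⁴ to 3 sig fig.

J ≈ 25.8 in⁴

Treat the section as a set of non-overlapping primitives; coordinates are from the bounding-box lower-left.
Web: 0.7 × 4.8, A = 3.36 in², y = 2.4 in, Ī = 6.4512 in⁴.
Top flange (beyond web): 3.1 × 0.4, A = 1.24 in², y = 4.6 in, Ī = 0.016533 in⁴.
Bottom flange (beyond web): 3.1 × 0.4, A = 1.24 in², y = 0.2 in, Ī = 0.016533 in⁴.
By symmetry the centroid is at mid-height, ȳ = 2.4 in.
Transfer each piece to the centroidal x-axis using Ī + A·d² with d = y − 2.4:
  web: d = 0 in → contributes +6.4512 in⁴
  top flange (beyond web): d = 2.2 in → contributes +6.0181 in⁴
  bottom flange (beyond web): d = -2.2 in → contributes +6.0181 in⁴
Total I = 18.487 in⁴.
For the y-axis: x̄ = 1.1568 in.
Repeating about the centroidal y-axis gives I_y = 7.2742 in⁴.
Polar second moment: J = I_x + I_y = 25.762 in⁴.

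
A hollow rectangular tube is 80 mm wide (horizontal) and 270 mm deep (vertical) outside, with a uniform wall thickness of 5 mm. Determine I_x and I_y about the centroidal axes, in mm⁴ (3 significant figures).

I_x ≈ 2.87 × 10⁷ mm⁴, I_y ≈ 4.09 × 10⁶ mm⁴

Decompose the section into non-overlapping parts with the origin at the bottom-left of its bounding rectangle.
Outer rectangle: 80 × 270, A = 21 600 mm², y = 135 mm, Ī = 131 220 000 mm⁴.
Inner void (subtracted): 70 × 260, A = 18 200 mm², y = 135 mm, Ī = 102 526 667 mm⁴.
By symmetry the centroid is at mid-height, ȳ = 135 mm.
All pieces are centred on the centroidal x-axis, so I = ΣĪ (holes subtracted) = 28 693 333 mm⁴.
Repeating about the centroidal y-axis gives I_y = 4 088 333 mm⁴.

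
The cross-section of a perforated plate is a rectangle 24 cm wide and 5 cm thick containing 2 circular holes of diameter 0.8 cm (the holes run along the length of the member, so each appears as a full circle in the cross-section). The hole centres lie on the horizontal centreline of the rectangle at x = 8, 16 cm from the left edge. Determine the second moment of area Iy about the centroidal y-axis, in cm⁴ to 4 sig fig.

Iy ≈ 5744 cm⁴

Break the section into simple shapes (no overlaps), measuring from the bottom-left corner of the bounding box.
Plate: 24 × 5, A = 120 cm², x = 12 cm, Ī = 5 760 cm⁴.
Hole 1 (subtracted): ⌀0.8, A = 0.502655 cm², x = 8 cm, Ī = 0.0201062 cm⁴.
Hole 2 (subtracted): ⌀0.8, A = 0.502655 cm², x = 16 cm, Ī = 0.0201062 cm⁴.
By symmetry the centroid is at mid-width, x̄ = 12 cm.
Transfer each piece to the centroidal y-axis using Ī + A·d² with d = x − 12:
  plate: d = 0 cm → contributes +5 760 cm⁴
  hole 1: d = -4 cm → contributes −8.06258 cm⁴
  hole 2: d = 4 cm → contributes −8.06258 cm⁴
Total I = 5743.87 cm⁴.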